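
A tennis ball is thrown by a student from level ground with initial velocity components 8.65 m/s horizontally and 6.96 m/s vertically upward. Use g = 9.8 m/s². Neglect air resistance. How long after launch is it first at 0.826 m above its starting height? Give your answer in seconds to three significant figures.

Height y(t) = 6.960 t − 4.900 t² = 0.826 gives 4.900 t² − 6.960 t + 0.826 = 0.
t = [6.960 ± √(6.960² − 2·9.80·0.826)] / 9.80 = (6.960 ± 5.679) / 9.80, so t = 0.1307 s or t = 1.290 s.
The first (ascending) time is 0.1307 s.

0.131 s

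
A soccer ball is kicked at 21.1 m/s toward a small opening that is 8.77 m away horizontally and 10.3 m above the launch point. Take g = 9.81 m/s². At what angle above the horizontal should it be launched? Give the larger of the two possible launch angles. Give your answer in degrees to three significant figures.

83.6°

Trajectory: y = x tanθ − g x² (1 + tan²θ)/(2v₀²). With x = 8.77, y = 10.3, v₀ = 21.1, g = 9.81:
0.8474 tan²θ − 8.77 tanθ + (11.15) = 0.
tanθ = [8.77 ± √(8.77² − 4 × 0.8474 × (11.15))] / (2 × 0.8474) = (8.77 ± 6.255) / 1.695, giving tanθ = 1.484 or 8.866.
θ = 56.02° or 83.56°; the larger is 83.56°.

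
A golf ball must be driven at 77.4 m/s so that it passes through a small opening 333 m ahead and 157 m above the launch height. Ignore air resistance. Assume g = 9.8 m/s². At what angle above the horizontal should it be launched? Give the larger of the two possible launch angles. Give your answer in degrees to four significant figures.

Trajectory: y = x tanθ − g x² (1 + tan²θ)/(2v₀²). With x = 333, y = 157, v₀ = 77.4, g = 9.80:
90.70 tan²θ − 333 tanθ + (247.7) = 0.
tanθ = [333 ± √(333² − 4 × 90.70 × (247.7))] / (2 × 90.70) = (333 ± 145.0) / 181.4, giving tanθ = 1.036 or 2.635.
θ = 46.02° or 69.22°; the larger is 69.22°.

69.22°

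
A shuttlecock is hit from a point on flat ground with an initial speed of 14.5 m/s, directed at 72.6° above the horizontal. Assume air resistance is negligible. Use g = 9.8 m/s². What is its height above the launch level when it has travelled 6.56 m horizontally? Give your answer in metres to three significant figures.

Resolve: vₓ = 14.50 cos 72.6° = 4.336 m/s and v_y0 = 14.50 sin 72.6° = 13.84 m/s.
Time to reach x = 6.56 m: t = x/vₓ = 6.56/4.336 = 1.513 s.
Height: y = v_y0 t − ½ g t² = 13.84 × 1.513 − 4.900 × 1.513² = 20.93 − 11.22 = 9.718 m.

9.72 m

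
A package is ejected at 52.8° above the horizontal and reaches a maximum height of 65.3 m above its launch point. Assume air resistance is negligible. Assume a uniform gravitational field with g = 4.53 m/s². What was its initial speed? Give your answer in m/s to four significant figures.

30.54 m/s

At the peak v_y = 0, so v_y0 = √(2gH) = √(2 × 4.53 × 65.3) = 24.32 m/s.
v_y0 = v₀ sin θ ⇒ v₀ = 24.32 / sin 52.8° = 30.54 m/s.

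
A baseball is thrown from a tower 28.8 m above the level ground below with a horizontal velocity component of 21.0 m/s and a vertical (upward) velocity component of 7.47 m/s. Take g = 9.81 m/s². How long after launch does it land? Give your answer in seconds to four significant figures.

3.301 s

With up positive and y = 0 at the ground: y(t) = 28.8 + (7.470) t − 4.905 t². Setting y = 0 and taking the positive root: t = [7.470 + √(7.470² + 2·9.81·28.8)] / 9.81 = (7.470 + 24.92) / 9.81 = 3.301 s.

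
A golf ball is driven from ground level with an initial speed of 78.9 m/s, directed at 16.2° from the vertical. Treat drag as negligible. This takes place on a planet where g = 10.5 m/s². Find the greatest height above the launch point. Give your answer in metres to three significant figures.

Resolve: vₓ = 78.90 sin 16.2° = 22.01 m/s and v_y0 = 78.90 cos 16.2° = 75.77 m/s.
Peak height H = v_y0² / (2g) = 5740.7 / 21.00 = 273.4 m.

273 m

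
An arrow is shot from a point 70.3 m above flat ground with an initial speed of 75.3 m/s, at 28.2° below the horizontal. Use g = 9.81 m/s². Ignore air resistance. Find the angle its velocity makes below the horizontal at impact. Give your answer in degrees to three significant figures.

Resolve: vₓ = 75.30 cos 28.2° = 66.36 m/s and v_y0 = −35.58 m/s (downward).
The projectile lands when y = 70.3 + (−35.58) t − ½·9.81·t² = 0. Positive root: t = (−35.58 + √(35.58² + 2·9.81·70.3)) / 9.81 = (−35.58 + 51.43) / 9.81 = 1.616 s.
At impact: v_y = v_y0 − g t = −51.43 m/s; vₓ = 66.36 m/s.
Angle below horizontal: arctan(|v_y|/vₓ) = arctan(51.43/66.36) = 37.78°.

37.8°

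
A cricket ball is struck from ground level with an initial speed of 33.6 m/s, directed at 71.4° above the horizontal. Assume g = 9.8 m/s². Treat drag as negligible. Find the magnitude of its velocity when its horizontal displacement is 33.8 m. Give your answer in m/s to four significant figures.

10.76 m/s

Components: vₓ = 33.60 cos 71.4° = 10.72 m/s, v_y0 = 33.60 sin 71.4° = 31.85 m/s.
x = vₓ t ⇒ t = 33.8/10.72 = 3.154 s.
Vertical velocity there: v_y = v_y0 − g t = 31.85 − 9.80 × 3.154 = 0.9372 m/s.
Speed: √(vₓ² + v_y²) = √(10.72² + 0.9372²) = 10.76 m/s.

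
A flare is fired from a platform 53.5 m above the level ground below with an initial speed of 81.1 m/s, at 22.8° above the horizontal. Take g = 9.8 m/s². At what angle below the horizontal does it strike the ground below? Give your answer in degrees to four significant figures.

31.11°

Components: vₓ = 81.10 cos 22.8° = 74.76 m/s, v_y0 = 81.10 sin 22.8° = 31.43 m/s.
With up positive and y = 0 at the ground: y(t) = 53.5 + (31.43) t − 4.900 t². Setting y = 0 and taking the positive root: t = [31.43 + √(31.43² + 2·9.80·53.5)] / 9.80 = (31.43 + 45.13) / 9.80 = 7.812 s.
At impact: v_y = v_y0 − g t = −45.13 m/s; vₓ = 74.76 m/s.
Angle below horizontal: arctan(|v_y|/vₓ) = arctan(45.13/74.76) = 31.11°.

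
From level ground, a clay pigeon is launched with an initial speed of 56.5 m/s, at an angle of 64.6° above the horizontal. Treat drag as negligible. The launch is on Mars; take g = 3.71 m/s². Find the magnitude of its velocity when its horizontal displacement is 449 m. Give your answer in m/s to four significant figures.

Components: vₓ = 56.50 cos 64.6° = 24.23 m/s, v_y0 = 56.50 sin 64.6° = 51.04 m/s.
Time to reach x = 449 m: t = x/vₓ = 449/24.23 = 18.53 s.
Vertical velocity there: v_y = v_y0 − g t = 51.04 − 3.71 × 18.53 = −17.70 m/s.
Speed: √(vₓ² + v_y²) = √(24.23² + 17.70²) = 30.01 m/s.

30.01 m/s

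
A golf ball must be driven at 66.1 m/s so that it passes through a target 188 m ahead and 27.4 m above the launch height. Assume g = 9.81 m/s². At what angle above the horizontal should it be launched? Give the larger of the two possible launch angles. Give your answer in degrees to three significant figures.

77.1°

Trajectory: y = x tanθ − g x² (1 + tan²θ)/(2v₀²). With x = 188, y = 27.4, v₀ = 66.1, g = 9.81:
39.68 tan²θ − 188 tanθ + (67.08) = 0.
tanθ = [188 ± √(188² − 4 × 39.68 × (67.08))] / (2 × 39.68) = (188 ± 157.2) / 79.36, giving tanθ = 0.3887 or 4.349.
θ = 21.24° or 77.05°; the larger is 77.05°.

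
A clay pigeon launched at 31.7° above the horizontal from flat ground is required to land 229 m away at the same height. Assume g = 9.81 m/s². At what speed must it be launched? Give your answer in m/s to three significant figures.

Level-ground range: R = v₀² sin(2θ)/g, so v₀ = √(gR / sin 2θ).
v₀ = √(9.81 × 229 / sin 63.40°) = √(2246 / 0.8942) = √2512.4 = 50.12 m/s.

50.1 m/s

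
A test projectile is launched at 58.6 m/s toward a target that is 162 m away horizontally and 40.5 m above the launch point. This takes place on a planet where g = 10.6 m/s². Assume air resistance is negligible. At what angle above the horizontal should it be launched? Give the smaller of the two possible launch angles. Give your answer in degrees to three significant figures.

Trajectory: y = x tanθ − g x² (1 + tan²θ)/(2v₀²). With x = 162, y = 40.5, v₀ = 58.6, g = 10.6:
40.51 tan²θ − 162 tanθ + (81.01) = 0.
tanθ = [162 ± √(162² − 4 × 40.51 × (81.01))] / (2 × 40.51) = (162 ± 114.5) / 81.01, giving tanθ = 0.5858 or 3.414.
θ = 30.36° or 73.67°; the smaller is 30.36°.

30.4°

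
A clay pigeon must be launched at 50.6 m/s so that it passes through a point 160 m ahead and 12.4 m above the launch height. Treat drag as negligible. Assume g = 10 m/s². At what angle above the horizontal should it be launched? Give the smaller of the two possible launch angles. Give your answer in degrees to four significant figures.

24.44°

Trajectory: y = x tanθ − g x² (1 + tan²θ)/(2v₀²). With x = 160, y = 12.4, v₀ = 50.6, g = 10.0:
49.99 tan²θ − 160 tanθ + (62.39) = 0.
tanθ = [160 ± √(160² − 4 × 49.99 × (62.39))] / (2 × 49.99) = (160 ± 114.6) / 99.99, giving tanθ = 0.4545 or 2.746.
θ = 24.44° or 69.99°; the smaller is 24.44°.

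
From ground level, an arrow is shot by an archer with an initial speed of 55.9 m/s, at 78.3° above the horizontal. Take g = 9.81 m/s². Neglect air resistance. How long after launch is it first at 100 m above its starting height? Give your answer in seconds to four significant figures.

Components: vₓ = 55.90 cos 78.3° = 11.34 m/s, v_y0 = 55.90 sin 78.3° = 54.74 m/s.
Height y(t) = 54.74 t − 4.905 t² = 100 gives 4.905 t² − 54.74 t + 100 = 0.
t = [54.74 ± √(54.74² − 2·9.81·100)] / 9.81 = (54.74 ± 32.16) / 9.81, so t = 2.302 s or t = 8.858 s.
The first (ascending) time is 2.302 s.

2.302 s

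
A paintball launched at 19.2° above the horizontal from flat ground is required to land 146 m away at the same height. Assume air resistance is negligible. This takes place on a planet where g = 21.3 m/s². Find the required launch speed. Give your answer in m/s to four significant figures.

70.76 m/s

From R = (v₀² / g) sin 2θ: v₀ = √(gR / sin 2θ).
v₀ = √(21.3 × 146 / sin 38.40°) = √(3110 / 0.6211) = √5006.5 = 70.76 m/s.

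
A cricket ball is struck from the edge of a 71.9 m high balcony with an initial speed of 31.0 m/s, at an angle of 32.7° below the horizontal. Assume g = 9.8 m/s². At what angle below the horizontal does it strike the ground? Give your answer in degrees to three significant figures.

Horizontal component vₓ = 31.00 cos 32.7° = 26.09 m/s; vertical v_y0 = −16.75 m/s (downward).
Vertical motion (up positive, ground at y = 0): 4.900 t² − (−16.75) t − 71.9 = 0, so t = (−16.75 + √(16.75² + 2·9.80·71.9)) / 9.80 = (−16.75 + 41.11) / 9.80 = 2.486 s.
At impact: v_y = v_y0 − g t = −41.11 m/s; vₓ = 26.09 m/s.
Angle below horizontal: arctan(|v_y|/vₓ) = arctan(41.11/26.09) = 57.60°.

57.6°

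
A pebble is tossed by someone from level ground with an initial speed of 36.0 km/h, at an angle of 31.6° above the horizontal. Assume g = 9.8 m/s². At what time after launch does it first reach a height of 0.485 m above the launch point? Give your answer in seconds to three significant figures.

Convert: 36.0 km/h = 36.0/3.6 = 10.00 m/s.
Components: vₓ = 10.00 cos 31.6° = 8.517 m/s, v_y0 = 10.00 sin 31.6° = 5.240 m/s.
Set y = v_y0 t − ½ g t² = 0.485: 4.900 t² − 5.240 t + 0.485 = 0.
Quadratic formula: t = (5.240 ± √17.950) / 9.80 = (5.240 ± 4.237) / 9.80 → t = 0.1024 s or 0.9670 s.
The first (ascending) time is 0.1024 s.

0.102 s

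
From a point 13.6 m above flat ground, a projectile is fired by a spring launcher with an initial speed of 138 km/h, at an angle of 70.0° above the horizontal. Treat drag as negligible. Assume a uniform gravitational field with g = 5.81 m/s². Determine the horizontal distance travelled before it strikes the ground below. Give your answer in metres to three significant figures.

Convert: 138 km/h = 138/3.6 = 38.33 m/s.
Horizontal component vₓ = 38.33 cos 70.0° = 13.11 m/s; vertical v_y0 = 38.33 sin 70.0° = 36.02 m/s.
With up positive and y = 0 at the ground: y(t) = 13.6 + (36.02) t − 2.905 t². Setting y = 0 and taking the positive root: t = [36.02 + √(36.02² + 2·5.81·13.6)] / 5.81 = (36.02 + 38.15) / 5.81 = 12.77 s.
Horizontal distance: R = vₓ t = 13.11 × 12.77 = 167.4 m.

167 m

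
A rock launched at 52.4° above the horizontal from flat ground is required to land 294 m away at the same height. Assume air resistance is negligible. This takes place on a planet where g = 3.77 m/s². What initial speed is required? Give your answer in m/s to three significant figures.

On level ground R = v₀² sin 2θ / g ⇒ v₀ = √(gR / sin 2θ).
v₀ = √(3.77 × 294 / sin 104.8°) = √(1108 / 0.9668) = √1146.4 = 33.86 m/s.

33.9 m/s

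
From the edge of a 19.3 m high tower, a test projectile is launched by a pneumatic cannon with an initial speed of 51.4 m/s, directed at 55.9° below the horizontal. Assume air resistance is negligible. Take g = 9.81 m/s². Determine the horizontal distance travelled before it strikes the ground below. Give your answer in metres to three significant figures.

Components: vₓ = 51.40 cos 55.9° = 28.82 m/s, v_y0 = −42.56 m/s (downward).
Vertical motion (up positive, ground at y = 0): 4.905 t² − (−42.56) t − 19.3 = 0, so t = (−42.56 + √(42.56² + 2·9.81·19.3)) / 9.81 = (−42.56 + 46.80) / 9.81 = 0.4320 s.
Horizontal distance: R = vₓ t = 28.82 × 0.4320 = 12.45 m.

12.4 m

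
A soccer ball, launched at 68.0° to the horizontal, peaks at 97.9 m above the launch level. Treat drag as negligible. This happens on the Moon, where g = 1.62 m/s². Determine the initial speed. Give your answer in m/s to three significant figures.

19.2 m/s

At the peak v_y = 0, so v_y0 = √(2gH) = √(2 × 1.62 × 97.9) = 17.81 m/s.
v_y0 = v₀ sin θ ⇒ v₀ = 17.81 / sin 68.0° = 19.21 m/s.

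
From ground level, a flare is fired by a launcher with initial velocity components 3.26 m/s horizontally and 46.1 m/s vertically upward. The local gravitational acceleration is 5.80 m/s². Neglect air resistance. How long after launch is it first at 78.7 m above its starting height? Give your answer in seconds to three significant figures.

1.95 s

Set y = v_y0 t − ½ g t² = 78.7: 2.900 t² − 46.10 t + 78.7 = 0.
t = [46.10 ± √(46.10² − 2·5.80·78.7)] / 5.80 = (46.10 ± 34.82) / 5.80, so t = 1.945 s or t = 13.95 s.
The first (ascending) time is 1.945 s.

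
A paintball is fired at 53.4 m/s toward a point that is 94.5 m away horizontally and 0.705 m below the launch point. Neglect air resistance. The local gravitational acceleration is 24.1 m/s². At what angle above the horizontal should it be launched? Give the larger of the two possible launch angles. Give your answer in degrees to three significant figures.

Trajectory: y = x tanθ − g x² (1 + tan²θ)/(2v₀²). With x = 94.5, y = −0.705, v₀ = 53.4, g = 24.1:
37.74 tan²θ − 94.5 tanθ + (37.03) = 0.
tanθ = [94.5 ± √(94.5² − 4 × 37.74 × (37.03))] / (2 × 37.74) = (94.5 ± 57.80) / 75.47, giving tanθ = 0.4863 or 2.018.
θ = 25.93° or 63.64°; the larger is 63.64°.

63.6°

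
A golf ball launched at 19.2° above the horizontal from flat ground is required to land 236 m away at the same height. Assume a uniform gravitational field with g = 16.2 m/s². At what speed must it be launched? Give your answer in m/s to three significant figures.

78.5 m/s

On level ground R = v₀² sin 2θ / g ⇒ v₀ = √(gR / sin 2θ).
v₀ = √(16.2 × 236 / sin 38.40°) = √(3823 / 0.6211) = √6155.1 = 78.45 m/s.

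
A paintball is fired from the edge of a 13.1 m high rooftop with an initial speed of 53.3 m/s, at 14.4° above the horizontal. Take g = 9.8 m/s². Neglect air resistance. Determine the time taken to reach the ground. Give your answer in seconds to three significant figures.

3.47 s

vₓ = 53.30 cos 14.4° = 51.63 m/s; v_y0 = 53.30 sin 14.4° = 13.26 m/s.
The projectile lands when y = 13.1 + (13.26) t − ½·9.80·t² = 0. Positive root: t = (13.26 + √(13.26² + 2·9.80·13.1)) / 9.80 = (13.26 + 20.80) / 9.80 = 3.475 s.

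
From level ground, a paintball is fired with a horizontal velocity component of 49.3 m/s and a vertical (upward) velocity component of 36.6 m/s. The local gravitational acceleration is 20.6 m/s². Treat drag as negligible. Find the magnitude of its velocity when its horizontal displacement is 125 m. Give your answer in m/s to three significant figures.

51.7 m/s

Time to reach x = 125 m: t = x/vₓ = 125/49.30 = 2.535 s.
Vertical velocity there: v_y = v_y0 − g t = 36.60 − 20.6 × 2.535 = −15.63 m/s.
Speed: √(vₓ² + v_y²) = √(49.30² + 15.63²) = 51.72 m/s.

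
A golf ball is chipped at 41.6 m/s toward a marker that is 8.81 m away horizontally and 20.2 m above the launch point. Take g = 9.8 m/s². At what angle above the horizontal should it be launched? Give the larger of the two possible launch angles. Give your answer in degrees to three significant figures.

Trajectory: y = x tanθ − g x² (1 + tan²θ)/(2v₀²). With x = 8.81, y = 20.2, v₀ = 41.6, g = 9.80:
0.2198 tan²θ − 8.81 tanθ + (20.42) = 0.
tanθ = [8.81 ± √(8.81² − 4 × 0.2198 × (20.42))] / (2 × 0.2198) = (8.81 ± 7.724) / 0.4395, giving tanθ = 2.470 or 37.62.
θ = 67.96° or 88.48°; the larger is 88.48°.

88.5°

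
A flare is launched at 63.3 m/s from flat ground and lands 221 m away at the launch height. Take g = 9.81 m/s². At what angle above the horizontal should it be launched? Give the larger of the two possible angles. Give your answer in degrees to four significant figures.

Level-ground range R = v₀² sin(2θ)/g ⇒ sin(2θ) = gR/v₀² = 9.81 × 221 / 63.3² = 0.5411.
2θ = 32.76° or 180° − 32.76° = 147.2°, so θ = 16.38° or 73.62°.
The larger angle is 73.62°.

73.62°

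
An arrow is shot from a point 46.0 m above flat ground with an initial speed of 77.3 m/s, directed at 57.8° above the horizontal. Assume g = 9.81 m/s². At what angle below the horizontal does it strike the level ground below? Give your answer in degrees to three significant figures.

60.2°

Resolve: vₓ = 77.30 cos 57.8° = 41.19 m/s and v_y0 = 77.30 sin 57.8° = 65.41 m/s.
The projectile lands when y = 46.0 + (65.41) t − ½·9.81·t² = 0. Positive root: t = (65.41 + √(65.41² + 2·9.81·46.0)) / 9.81 = (65.41 + 71.98) / 9.81 = 14.01 s.
At impact: v_y = v_y0 − g t = −71.98 m/s; vₓ = 41.19 m/s.
Angle below horizontal: arctan(|v_y|/vₓ) = arctan(71.98/41.19) = 60.22°.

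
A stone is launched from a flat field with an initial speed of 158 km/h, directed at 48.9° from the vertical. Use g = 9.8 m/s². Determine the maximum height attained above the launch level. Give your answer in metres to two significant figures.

Convert: 158 km/h = 158/3.6 = 43.89 m/s.
Resolve: vₓ = 43.89 sin 48.9° = 33.07 m/s and v_y0 = 43.89 cos 48.9° = 28.85 m/s.
Maximum height: H = v_y0² / (2g) = 28.85² / (2 × 9.80) = 42.47 m.

42 m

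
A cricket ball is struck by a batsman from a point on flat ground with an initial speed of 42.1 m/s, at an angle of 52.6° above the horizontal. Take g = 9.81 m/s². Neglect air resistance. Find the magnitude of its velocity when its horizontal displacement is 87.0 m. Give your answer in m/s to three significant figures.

25.6 m/s

vₓ = 42.10 cos 52.6° = 25.57 m/s; v_y0 = 42.10 sin 52.6° = 33.44 m/s.
Time to reach x = 87.0 m: t = x/vₓ = 87.0/25.57 = 3.402 s.
Vertical velocity there: v_y = v_y0 − g t = 33.44 − 9.81 × 3.402 = 0.06775 m/s.
Speed: √(vₓ² + v_y²) = √(25.57² + 0.06775²) = 25.57 m/s.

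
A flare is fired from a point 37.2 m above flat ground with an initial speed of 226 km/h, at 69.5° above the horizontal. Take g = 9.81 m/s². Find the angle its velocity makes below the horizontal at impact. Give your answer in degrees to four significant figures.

71.24°

Convert: 226 km/h = 226/3.6 = 62.78 m/s.
Resolve: vₓ = 62.78 cos 69.5° = 21.99 m/s and v_y0 = 62.78 sin 69.5° = 58.80 m/s.
The projectile lands when y = 37.2 + (58.80) t − ½·9.81·t² = 0. Positive root: t = (58.80 + √(58.80² + 2·9.81·37.2)) / 9.81 = (58.80 + 64.71) / 9.81 = 12.59 s.
At impact: v_y = v_y0 − g t = −64.71 m/s; vₓ = 21.99 m/s.
Angle below horizontal: arctan(|v_y|/vₓ) = arctan(64.71/21.99) = 71.24°.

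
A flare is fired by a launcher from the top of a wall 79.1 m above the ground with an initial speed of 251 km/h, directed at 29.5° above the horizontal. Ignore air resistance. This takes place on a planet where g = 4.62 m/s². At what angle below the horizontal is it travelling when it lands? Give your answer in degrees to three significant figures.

35.8°

Convert: 251 km/h = 251/3.6 = 69.72 m/s.
Components: vₓ = 69.72 cos 29.5° = 60.68 m/s, v_y0 = 69.72 sin 29.5° = 34.33 m/s.
The projectile lands when y = 79.1 + (34.33) t − ½·4.62·t² = 0. Positive root: t = (34.33 + √(34.33² + 2·4.62·79.1)) / 4.62 = (34.33 + 43.70) / 4.62 = 16.89 s.
At impact: v_y = v_y0 − g t = −43.70 m/s; vₓ = 60.68 m/s.
Angle below horizontal: arctan(|v_y|/vₓ) = arctan(43.70/60.68) = 35.76°.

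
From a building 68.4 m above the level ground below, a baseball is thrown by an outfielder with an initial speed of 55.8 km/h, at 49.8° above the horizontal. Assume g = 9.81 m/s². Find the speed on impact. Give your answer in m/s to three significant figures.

39.8 m/s

Convert: 55.8 km/h = 55.8/3.6 = 15.50 m/s.
vₓ = 15.50 cos 49.8° = 10.00 m/s; v_y0 = 15.50 sin 49.8° = 11.84 m/s.
With up positive and y = 0 at the ground: y(t) = 68.4 + (11.84) t − 4.905 t². Setting y = 0 and taking the positive root: t = [11.84 + √(11.84² + 2·9.81·68.4)] / 9.81 = (11.84 + 38.50) / 9.81 = 5.131 s.
Vertical velocity at impact: v_y = v_y0 − g t = 11.84 − 9.81 × 5.131 = −38.50 m/s.
Speed: |v| = √(vₓ² + v_y²) = √(10.00² + 38.50²) = 39.78 m/s.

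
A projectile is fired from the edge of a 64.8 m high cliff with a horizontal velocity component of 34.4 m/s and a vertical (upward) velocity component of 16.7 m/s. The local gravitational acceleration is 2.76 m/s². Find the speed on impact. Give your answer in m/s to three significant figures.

With up positive and y = 0 at the ground: y(t) = 64.8 + (16.70) t − 1.380 t². Setting y = 0 and taking the positive root: t = [16.70 + √(16.70² + 2·2.76·64.8)] / 2.76 = (16.70 + 25.23) / 2.76 = 15.19 s.
Vertical velocity at impact: v_y = v_y0 − g t = 16.70 − 2.76 × 15.19 = −25.23 m/s.
Speed: |v| = √(vₓ² + v_y²) = √(34.40² + 25.23²) = 42.66 m/s.

42.7 m/s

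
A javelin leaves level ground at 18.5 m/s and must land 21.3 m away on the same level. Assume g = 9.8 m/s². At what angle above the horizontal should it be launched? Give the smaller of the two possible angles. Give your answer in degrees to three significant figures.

18.8°

R = v₀² sin 2θ / g gives sin 2θ = gR/v₀² = 9.80·21.3/18.5² = 0.6099.
2θ = 37.58° or 180° − 37.58° = 142.4°, so θ = 18.79° or 71.21°.
The smaller angle is 18.79°.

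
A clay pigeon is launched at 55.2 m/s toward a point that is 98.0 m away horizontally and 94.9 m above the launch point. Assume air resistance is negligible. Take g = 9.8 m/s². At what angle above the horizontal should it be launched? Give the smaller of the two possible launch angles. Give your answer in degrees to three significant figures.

55.7°

Trajectory: y = x tanθ − g x² (1 + tan²θ)/(2v₀²). With x = 98.0, y = 94.9, v₀ = 55.2, g = 9.80:
15.44 tan²θ − 98.0 tanθ + (110.3) = 0.
tanθ = [98.0 ± √(98.0² − 4 × 15.44 × (110.3))] / (2 × 15.44) = (98.0 ± 52.79) / 30.89, giving tanθ = 1.464 or 4.882.
θ = 55.66° or 78.42°; the smaller is 55.66°.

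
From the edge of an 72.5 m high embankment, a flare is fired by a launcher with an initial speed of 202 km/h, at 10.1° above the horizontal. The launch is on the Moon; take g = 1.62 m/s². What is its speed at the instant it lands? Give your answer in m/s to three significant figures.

58.2 m/s

Convert: 202 km/h = 202/3.6 = 56.11 m/s.
Resolve: vₓ = 56.11 cos 10.1° = 55.24 m/s and v_y0 = 56.11 sin 10.1° = 9.840 m/s.
With up positive and y = 0 at the ground: y(t) = 72.5 + (9.840) t − 0.8100 t². Setting y = 0 and taking the positive root: t = [9.840 + √(9.840² + 2·1.62·72.5)] / 1.62 = (9.840 + 18.21) / 1.62 = 17.32 s.
Vertical velocity at impact: v_y = v_y0 − g t = 9.840 − 1.62 × 17.32 = −18.21 m/s.
Speed: |v| = √(vₓ² + v_y²) = √(55.24² + 18.21²) = 58.17 m/s.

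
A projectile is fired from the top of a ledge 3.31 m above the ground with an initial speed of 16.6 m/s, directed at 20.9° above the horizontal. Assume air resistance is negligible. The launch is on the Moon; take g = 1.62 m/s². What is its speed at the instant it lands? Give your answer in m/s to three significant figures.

16.9 m/s

Components: vₓ = 16.60 cos 20.9° = 15.51 m/s, v_y0 = 16.60 sin 20.9° = 5.922 m/s.
Vertical motion (up positive, ground at y = 0): 0.8100 t² − (5.922) t − 3.31 = 0, so t = (5.922 + √(5.922² + 2·1.62·3.31)) / 1.62 = (5.922 + 6.767) / 1.62 = 7.833 s.
Vertical velocity at impact: v_y = v_y0 − g t = 5.922 − 1.62 × 7.833 = −6.767 m/s.
Speed: |v| = √(vₓ² + v_y²) = √(15.51² + 6.767²) = 16.92 m/s.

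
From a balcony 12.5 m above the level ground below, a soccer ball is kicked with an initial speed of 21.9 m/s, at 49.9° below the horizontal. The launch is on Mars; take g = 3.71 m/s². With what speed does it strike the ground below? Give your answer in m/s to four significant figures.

23.92 m/s

Components: vₓ = 21.90 cos 49.9° = 14.11 m/s, v_y0 = −16.75 m/s (downward).
Vertical motion (up positive, ground at y = 0): 1.855 t² − (−16.75) t − 12.5 = 0, so t = (−16.75 + √(16.75² + 2·3.71·12.5)) / 3.71 = (−16.75 + 19.32) / 3.71 = 0.6930 s.
Vertical velocity at impact: v_y = v_y0 − g t = −16.75 − 3.71 × 0.6930 = −19.32 m/s.
Speed: |v| = √(vₓ² + v_y²) = √(14.11² + 19.32²) = 23.92 m/s.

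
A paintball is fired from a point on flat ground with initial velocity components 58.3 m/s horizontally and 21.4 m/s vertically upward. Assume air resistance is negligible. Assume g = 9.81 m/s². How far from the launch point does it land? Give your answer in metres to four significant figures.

Flight time T = 2 v_y0 / g = 4.363 s.
Horizontal distance R = vₓ T = 58.30 × 4.363 = 254.4 m.

254.4 m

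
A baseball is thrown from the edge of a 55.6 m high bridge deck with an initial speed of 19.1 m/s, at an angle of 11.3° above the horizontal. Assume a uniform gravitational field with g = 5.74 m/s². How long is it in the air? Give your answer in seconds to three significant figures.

5.10 s

Components: vₓ = 19.10 cos 11.3° = 18.73 m/s, v_y0 = 19.10 sin 11.3° = 3.743 m/s.
With up positive and y = 0 at the ground: y(t) = 55.6 + (3.743) t − 2.870 t². Setting y = 0 and taking the positive root: t = [3.743 + √(3.743² + 2·5.74·55.6)] / 5.74 = (3.743 + 25.54) / 5.74 = 5.102 s.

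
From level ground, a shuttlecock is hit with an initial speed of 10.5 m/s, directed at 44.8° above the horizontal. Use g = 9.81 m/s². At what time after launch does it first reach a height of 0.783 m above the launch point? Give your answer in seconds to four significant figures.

Horizontal component vₓ = 10.50 cos 44.8° = 7.450 m/s; vertical v_y0 = 10.50 sin 44.8° = 7.399 m/s.
Height y(t) = 7.399 t − 4.905 t² = 0.783 gives 4.905 t² − 7.399 t + 0.783 = 0.
Quadratic formula: t = (7.399 ± √39.378) / 9.81 = (7.399 ± 6.275) / 9.81 → t = 0.1145 s or 1.394 s.
The first (ascending) time is 0.1145 s.

0.1145 s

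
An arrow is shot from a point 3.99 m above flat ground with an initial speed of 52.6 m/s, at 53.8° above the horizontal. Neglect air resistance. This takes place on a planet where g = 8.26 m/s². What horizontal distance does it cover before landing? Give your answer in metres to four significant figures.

322.2 m

Resolve: vₓ = 52.60 cos 53.8° = 31.07 m/s and v_y0 = 52.60 sin 53.8° = 42.45 m/s.
Vertical motion (up positive, ground at y = 0): 4.130 t² − (42.45) t − 3.99 = 0, so t = (42.45 + √(42.45² + 2·8.26·3.99)) / 8.26 = (42.45 + 43.22) / 8.26 = 10.37 s.
Horizontal distance: R = vₓ t = 31.07 × 10.37 = 322.2 m.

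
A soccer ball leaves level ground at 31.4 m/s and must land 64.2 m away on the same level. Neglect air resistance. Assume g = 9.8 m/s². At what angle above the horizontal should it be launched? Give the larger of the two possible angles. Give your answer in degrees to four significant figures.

70.17°

R = v₀² sin 2θ / g gives sin 2θ = gR/v₀² = 9.80·64.2/31.4² = 0.6381.
2θ = 39.65° or 180° − 39.65° = 140.3°, so θ = 19.83° or 70.17°.
The larger angle is 70.17°.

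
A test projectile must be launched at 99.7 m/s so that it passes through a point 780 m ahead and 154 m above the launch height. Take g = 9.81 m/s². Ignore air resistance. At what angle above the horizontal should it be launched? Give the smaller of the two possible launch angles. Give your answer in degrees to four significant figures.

Trajectory: y = x tanθ − g x² (1 + tan²θ)/(2v₀²). With x = 780, y = 154, v₀ = 99.7, g = 9.81:
300.2 tan²θ − 780 tanθ + (454.2) = 0.
tanθ = [780 ± √(780² − 4 × 300.2 × (454.2))] / (2 × 300.2) = (780 ± 250.9) / 600.4, giving tanθ = 0.8812 or 1.717.
θ = 41.39° or 59.78°; the smaller is 41.39°.

41.39°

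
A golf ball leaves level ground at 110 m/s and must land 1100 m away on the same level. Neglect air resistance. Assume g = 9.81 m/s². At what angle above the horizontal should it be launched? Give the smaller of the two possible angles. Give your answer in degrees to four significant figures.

From R = (v₀²/g) sin 2θ: sin 2θ = 9.81 × 1100 / 12100 = 0.8918.
2θ = 63.10° or 180° − 63.10° = 116.9°, so θ = 31.55° or 58.45°.
The smaller angle is 31.55°.

31.55°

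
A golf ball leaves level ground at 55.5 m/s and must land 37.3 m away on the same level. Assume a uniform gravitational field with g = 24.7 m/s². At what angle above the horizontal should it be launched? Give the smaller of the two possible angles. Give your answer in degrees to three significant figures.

8.70°

R = v₀² sin 2θ / g gives sin 2θ = gR/v₀² = 24.7·37.3/55.5² = 0.2991.
2θ = 17.40° or 180° − 17.40° = 162.6°, so θ = 8.702° or 81.30°.
The smaller angle is 8.702°.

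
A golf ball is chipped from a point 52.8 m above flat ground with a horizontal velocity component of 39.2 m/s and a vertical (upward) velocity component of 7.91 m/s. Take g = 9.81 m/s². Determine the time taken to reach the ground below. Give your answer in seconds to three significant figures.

The projectile lands when y = 52.8 + (7.910) t − ½·9.81·t² = 0. Positive root: t = (7.910 + √(7.910² + 2·9.81·52.8)) / 9.81 = (7.910 + 33.14) / 9.81 = 4.185 s.

4.18 s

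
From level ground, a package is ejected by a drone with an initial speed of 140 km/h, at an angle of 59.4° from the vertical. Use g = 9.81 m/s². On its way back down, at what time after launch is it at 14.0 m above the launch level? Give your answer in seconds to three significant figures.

3.12 s

Convert: 140 km/h = 140/3.6 = 38.89 m/s.
Components: vₓ = 38.89 sin 59.4° = 33.47 m/s, v_y0 = 38.89 cos 59.4° = 19.80 m/s.
Set y = v_y0 t − ½ g t² = 14.0: 4.905 t² − 19.80 t + 14.0 = 0.
Quadratic formula: t = (19.80 ± √117.20) / 9.81 = (19.80 ± 10.83) / 9.81 → t = 0.9144 s or 3.122 s.
The descending-branch root is 3.122 s.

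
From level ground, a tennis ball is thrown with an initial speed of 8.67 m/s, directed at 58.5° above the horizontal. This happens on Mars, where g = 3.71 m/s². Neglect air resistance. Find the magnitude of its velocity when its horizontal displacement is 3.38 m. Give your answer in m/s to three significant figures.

Horizontal component vₓ = 8.670 cos 58.5° = 4.530 m/s; vertical v_y0 = 8.670 sin 58.5° = 7.392 m/s.
Time to reach x = 3.38 m: t = x/vₓ = 3.38/4.530 = 0.7461 s.
Vertical velocity there: v_y = v_y0 − g t = 7.392 − 3.71 × 0.7461 = 4.624 m/s.
Speed: √(vₓ² + v_y²) = √(4.530² + 4.624²) = 6.473 m/s.

6.47 m/s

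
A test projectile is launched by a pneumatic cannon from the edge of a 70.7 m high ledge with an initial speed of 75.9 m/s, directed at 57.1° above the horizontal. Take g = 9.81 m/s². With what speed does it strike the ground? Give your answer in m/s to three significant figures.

Horizontal component vₓ = 75.90 cos 57.1° = 41.23 m/s; vertical v_y0 = 75.90 sin 57.1° = 63.73 m/s.
The projectile lands when y = 70.7 + (63.73) t − ½·9.81·t² = 0. Positive root: t = (63.73 + √(63.73² + 2·9.81·70.7)) / 9.81 = (63.73 + 73.81) / 9.81 = 14.02 s.
Vertical velocity at impact: v_y = v_y0 − g t = 63.73 − 9.81 × 14.02 = −73.81 m/s.
Speed: |v| = √(vₓ² + v_y²) = √(41.23² + 73.81²) = 84.55 m/s.

84.5 m/s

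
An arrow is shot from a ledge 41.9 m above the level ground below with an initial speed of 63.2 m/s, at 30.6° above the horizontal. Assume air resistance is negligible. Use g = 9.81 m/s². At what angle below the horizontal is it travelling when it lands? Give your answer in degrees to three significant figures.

Components: vₓ = 63.20 cos 30.6° = 54.40 m/s, v_y0 = 63.20 sin 30.6° = 32.17 m/s.
The projectile lands when y = 41.9 + (32.17) t − ½·9.81·t² = 0. Positive root: t = (32.17 + √(32.17² + 2·9.81·41.9)) / 9.81 = (32.17 + 43.09) / 9.81 = 7.672 s.
At impact: v_y = v_y0 − g t = −43.09 m/s; vₓ = 54.40 m/s.
Angle below horizontal: arctan(|v_y|/vₓ) = arctan(43.09/54.40) = 38.39°.

38.4°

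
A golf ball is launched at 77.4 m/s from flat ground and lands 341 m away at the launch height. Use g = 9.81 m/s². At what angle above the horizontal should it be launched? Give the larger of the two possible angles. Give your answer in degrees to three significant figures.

73.0°

R = v₀² sin 2θ / g gives sin 2θ = gR/v₀² = 9.81·341/77.4² = 0.5584.
2θ = 33.94° or 180° − 33.94° = 146.1°, so θ = 16.97° or 73.03°.
The larger angle is 73.03°.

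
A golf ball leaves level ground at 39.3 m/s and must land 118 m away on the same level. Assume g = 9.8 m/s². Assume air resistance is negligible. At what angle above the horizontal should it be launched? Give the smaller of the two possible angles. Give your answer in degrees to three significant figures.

24.2°

From R = (v₀²/g) sin 2θ: sin 2θ = 9.80 × 118 / 1544.5 = 0.7487.
2θ = 48.48° or 180° − 48.48° = 131.5°, so θ = 24.24° or 65.76°.
The smaller angle is 24.24°.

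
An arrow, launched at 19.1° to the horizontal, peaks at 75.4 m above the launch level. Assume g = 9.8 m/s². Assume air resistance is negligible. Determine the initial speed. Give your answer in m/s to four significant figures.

117.5 m/s

At the peak v_y = 0, so v_y0 = √(2gH) = √(2 × 9.80 × 75.4) = 38.44 m/s.
v_y0 = v₀ sin θ ⇒ v₀ = 38.44 / sin 19.1° = 117.5 m/s.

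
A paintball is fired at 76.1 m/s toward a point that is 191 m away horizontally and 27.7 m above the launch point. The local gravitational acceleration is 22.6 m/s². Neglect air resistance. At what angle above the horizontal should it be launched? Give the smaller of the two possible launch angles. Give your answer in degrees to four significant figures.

35.02°

Trajectory: y = x tanθ − g x² (1 + tan²θ)/(2v₀²). With x = 191, y = 27.7, v₀ = 76.1, g = 22.6:
71.18 tan²θ − 191 tanθ + (98.88) = 0.
tanθ = [191 ± √(191² − 4 × 71.18 × (98.88))] / (2 × 71.18) = (191 ± 91.25) / 142.4, giving tanθ = 0.7007 or 1.983.
θ = 35.02° or 63.23°; the smaller is 35.02°.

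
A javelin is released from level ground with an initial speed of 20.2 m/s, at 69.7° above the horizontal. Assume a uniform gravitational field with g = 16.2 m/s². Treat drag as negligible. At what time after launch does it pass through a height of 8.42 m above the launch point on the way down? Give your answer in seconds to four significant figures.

Resolve: vₓ = 20.20 cos 69.7° = 7.008 m/s and v_y0 = 20.20 sin 69.7° = 18.95 m/s.
Require v_y0 t − ½ g t² = 8.42, i.e. 8.100 t² − 18.95 t + 8.42 = 0.
t = [18.95 ± √(18.95² − 2·16.2·8.42)] / 16.2 = (18.95 ± 9.280) / 16.2, so t = 0.5966 s or t = 1.742 s.
The descending-branch root is 1.742 s.

1.742 s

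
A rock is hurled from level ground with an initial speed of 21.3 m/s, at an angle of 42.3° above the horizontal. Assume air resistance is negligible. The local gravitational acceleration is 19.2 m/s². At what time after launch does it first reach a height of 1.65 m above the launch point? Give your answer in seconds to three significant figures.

0.126 s

vₓ = 21.30 cos 42.3° = 15.75 m/s; v_y0 = 21.30 sin 42.3° = 14.34 m/s.
Require v_y0 t − ½ g t² = 1.65, i.e. 9.600 t² − 14.34 t + 1.65 = 0.
t = [14.34 ± √(14.34² − 2·19.2·1.65)] / 19.2 = (14.34 ± 11.92) / 19.2, so t = 0.1257 s or t = 1.368 s.
The first (ascending) time is 0.1257 s.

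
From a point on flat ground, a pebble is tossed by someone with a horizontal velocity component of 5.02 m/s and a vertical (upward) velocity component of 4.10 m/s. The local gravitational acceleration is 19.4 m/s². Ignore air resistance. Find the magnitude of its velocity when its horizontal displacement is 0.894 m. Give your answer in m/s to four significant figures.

Time to reach x = 0.894 m: t = x/vₓ = 0.894/5.020 = 0.1781 s.
Vertical velocity there: v_y = v_y0 − g t = 4.100 − 19.4 × 0.1781 = 0.6451 m/s.
Speed: √(vₓ² + v_y²) = √(5.020² + 0.6451²) = 5.061 m/s.

5.061 m/s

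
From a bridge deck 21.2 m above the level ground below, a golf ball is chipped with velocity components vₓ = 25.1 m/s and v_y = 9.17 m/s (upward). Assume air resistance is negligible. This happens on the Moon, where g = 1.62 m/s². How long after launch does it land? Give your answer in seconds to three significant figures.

13.3 s

The projectile lands when y = 21.2 + (9.170) t − ½·1.62·t² = 0. Positive root: t = (9.170 + √(9.170² + 2·1.62·21.2)) / 1.62 = (9.170 + 12.36) / 1.62 = 13.29 s.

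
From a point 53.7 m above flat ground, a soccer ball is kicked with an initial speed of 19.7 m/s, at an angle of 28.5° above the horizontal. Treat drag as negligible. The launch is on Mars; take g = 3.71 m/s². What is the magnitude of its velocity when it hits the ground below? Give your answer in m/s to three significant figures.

vₓ = 19.70 cos 28.5° = 17.31 m/s; v_y0 = 19.70 sin 28.5° = 9.400 m/s.
With up positive and y = 0 at the ground: y(t) = 53.7 + (9.400) t − 1.855 t². Setting y = 0 and taking the positive root: t = [9.400 + √(9.400² + 2·3.71·53.7)] / 3.71 = (9.400 + 22.06) / 3.71 = 8.481 s.
Vertical velocity at impact: v_y = v_y0 − g t = 9.400 − 3.71 × 8.481 = −22.06 m/s.
Speed: |v| = √(vₓ² + v_y²) = √(17.31² + 22.06²) = 28.05 m/s.

28.0 m/s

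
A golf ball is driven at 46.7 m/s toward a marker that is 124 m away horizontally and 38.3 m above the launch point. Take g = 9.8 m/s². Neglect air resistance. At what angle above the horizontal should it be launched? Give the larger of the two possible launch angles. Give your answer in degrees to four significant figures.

Trajectory: y = x tanθ − g x² (1 + tan²θ)/(2v₀²). With x = 124, y = 38.3, v₀ = 46.7, g = 9.80:
34.55 tan²θ − 124 tanθ + (72.85) = 0.
tanθ = [124 ± √(124² − 4 × 34.55 × (72.85))] / (2 × 34.55) = (124 ± 72.87) / 69.09, giving tanθ = 0.7401 or 2.849.
θ = 36.50° or 70.66°; the larger is 70.66°.

70.66°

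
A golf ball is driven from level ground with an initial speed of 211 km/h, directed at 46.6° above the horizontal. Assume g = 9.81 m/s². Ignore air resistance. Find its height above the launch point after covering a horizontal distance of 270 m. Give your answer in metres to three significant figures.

65.0 m

Convert: 211 km/h = 211/3.6 = 58.61 m/s.
vₓ = 58.61 cos 46.6° = 40.27 m/s; v_y0 = 58.61 sin 46.6° = 42.59 m/s.
Time to reach x = 270 m: t = x/vₓ = 270/40.27 = 6.705 s.
Height: y = v_y0 t − ½ g t² = 42.59 × 6.705 − 4.905 × 6.705² = 285.5 − 220.5 = 65.03 m.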